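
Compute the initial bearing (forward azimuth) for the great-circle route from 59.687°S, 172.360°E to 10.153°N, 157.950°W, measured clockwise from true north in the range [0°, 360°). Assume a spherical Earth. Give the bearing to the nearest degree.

31°

Δλ = -157.950 − 172.360 = -330.310°; wrapped into (−180°, 180°]: 29.690°.
θ = atan2( sin Δλ · cos φ₂ , cos φ₁ · sin φ₂ − sin φ₁ · cos φ₂ · cos Δλ )
  = atan2(0.48755, 0.82718) = 30.516° → normalised to [0°, 360°): 30.516°.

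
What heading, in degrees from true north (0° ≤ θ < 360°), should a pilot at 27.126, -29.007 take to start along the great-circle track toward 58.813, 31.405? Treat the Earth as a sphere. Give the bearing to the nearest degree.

Δλ = 31.405 − -29.007 = 60.412°.
θ = atan2( sin Δλ · cos φ₂ , cos φ₁ · sin φ₂ − sin φ₁ · cos φ₂ · cos Δλ )
  = atan2(0.45031, 0.64480) = 34.929° → normalised to [0°, 360°): 34.929°.

35°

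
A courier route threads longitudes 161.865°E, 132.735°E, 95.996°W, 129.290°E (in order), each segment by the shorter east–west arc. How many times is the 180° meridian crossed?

Leg 1: +161.865° → +132.735°, shortest Δλ = -29.13° (west) — does not cross 180°.
Leg 2: +132.735° → -95.996°, shortest Δλ = 131.269° (east) — crosses 180°.
Leg 3: -95.996° → +129.290°, shortest Δλ = -134.714° (west) — crosses 180°.
Total crossings: 2.

2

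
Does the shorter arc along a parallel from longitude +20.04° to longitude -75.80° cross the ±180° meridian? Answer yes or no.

No

Signed shortest Δλ = ((-75.80 − 20.04 + 180) mod 360) − 180 = -95.84°.
Going west by 95.84° from +20.04° reaches -75.80° without touching 180°.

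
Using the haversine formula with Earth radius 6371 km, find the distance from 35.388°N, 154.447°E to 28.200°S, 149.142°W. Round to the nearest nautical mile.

4977 nmi

Δλ = -149.142 − 154.447 = -303.589°; wrapped into (−180°, 180°]: 56.411°.
Δφ = -28.200 − 35.388 = -63.588°.
a = sin²(Δφ/2) + cos φ₁ · cos φ₂ · sin²(Δλ/2) = 0.438086.
c = 2·atan2(√a, √(1−a)) = 1.44665 rad → d = 6371·c ≈ 9216.61 km ≈ 4976.57 nmi.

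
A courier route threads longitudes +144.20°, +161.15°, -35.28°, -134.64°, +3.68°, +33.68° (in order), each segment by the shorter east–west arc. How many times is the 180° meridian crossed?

1

Leg 1: +144.20° → +161.15°, shortest Δλ = 16.95° (east) — does not cross 180°.
Leg 2: +161.15° → -35.28°, shortest Δλ = 163.57° (east) — crosses 180°.
Leg 3: -35.28° → -134.64°, shortest Δλ = -99.36° (west) — does not cross 180°.
Leg 4: -134.64° → +3.68°, shortest Δλ = 138.32° (east) — does not cross 180°.
Leg 5: +3.68° → +33.68°, shortest Δλ = 30.0° (east) — does not cross 180°.
Total crossings: 1.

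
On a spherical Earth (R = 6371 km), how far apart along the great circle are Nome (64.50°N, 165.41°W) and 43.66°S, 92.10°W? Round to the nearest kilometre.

Δλ = -92.10 − -165.41 = 73.31°.
Δφ = -43.66 − 64.50 = -108.16°.
a = sin²(Δφ/2) + cos φ₁ · cos φ₂ · sin²(Δλ/2) = 0.766839.
c = 2·atan2(√a, √(1−a)) = 2.13374 rad → d = 6371·c ≈ 13594.05 km.

13594 km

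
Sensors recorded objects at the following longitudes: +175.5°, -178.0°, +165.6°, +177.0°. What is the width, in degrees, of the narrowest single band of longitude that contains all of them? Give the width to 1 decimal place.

16.4°

Sort the longitudes: -178.0°, +165.6°, +175.5°, +177.0°.
Eastward gaps between consecutive values (wrapping around): 343.6°, 9.9°, 1.5°, 5.0°.
Largest gap = 343.6° ⇒ minimal covering band is its complement: 360° − 343.6° = 16.4°.
Band runs from +165.6° eastward to -178.0°, crossing the antimeridian.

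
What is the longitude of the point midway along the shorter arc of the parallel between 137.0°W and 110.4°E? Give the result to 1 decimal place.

166.7°E

Signed shortest Δλ from -137.0° to +110.4° is -112.6°.
Midpoint longitude = -137.0° + (-112.6°)/2 = -137.0° − 56.3° = -193.3°.
Normalise into (−180°, 180°]: +166.7°.
(The naïve average (-137.0 + +110.4)/2 = -13.3° is on the wrong side of the globe.)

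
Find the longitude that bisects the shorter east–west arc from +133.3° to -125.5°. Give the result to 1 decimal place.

Signed shortest Δλ from +133.3° to -125.5° is +101.2°.
Midpoint longitude = +133.3° + (+101.2°)/2 = +133.3° + 50.6° = +183.9°.
Normalise into (−180°, 180°]: -176.1°.
(The naïve average (+133.3 + -125.5)/2 = 3.9° is on the wrong side of the globe.)

-176.1°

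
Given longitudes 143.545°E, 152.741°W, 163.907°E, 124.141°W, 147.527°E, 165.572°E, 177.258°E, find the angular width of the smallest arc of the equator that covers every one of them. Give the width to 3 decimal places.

Sort the longitudes: -152.741°, -124.141°, +143.545°, +147.527°, +163.907°, +165.572°, +177.258°.
Eastward gaps between consecutive values (wrapping around): 28.600°, 267.686°, 3.982°, 16.380°, 1.665°, 11.686°, 30.001°.
Largest gap = 267.686° ⇒ minimal covering band is its complement: 360° − 267.686° = 92.314°.
Band runs from +143.545° eastward to -124.141°, crossing the antimeridian.

92.314°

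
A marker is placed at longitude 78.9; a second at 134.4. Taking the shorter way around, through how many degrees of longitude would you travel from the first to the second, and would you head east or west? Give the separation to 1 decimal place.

Raw difference: 134.4 − 78.9 = 55.5°.
Normalise into (−180°, 180°]: 55.5° stays 55.5°.
Positive ⇒ the second point lies to the east; separation 55.5°.

55.5° east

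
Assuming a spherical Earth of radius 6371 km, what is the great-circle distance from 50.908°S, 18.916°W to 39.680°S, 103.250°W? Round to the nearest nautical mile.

3427 nmi

Δλ = -103.250 − -18.916 = -84.334°.
Δφ = -39.680 − -50.908 = 11.228°.
a = sin²(Δφ/2) + cos φ₁ · cos φ₂ · sin²(Δλ/2) = 0.228263.
c = 2·atan2(√a, √(1−a)) = 0.99623 rad → d = 6371·c ≈ 6346.95 km ≈ 3427.08 nmi.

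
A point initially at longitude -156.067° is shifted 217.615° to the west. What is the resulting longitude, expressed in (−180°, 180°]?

Start at -156.067°; shift −217.615° → -373.682°.
-373.682° lies outside (−180°, 180°]; add 360° → -13.682°.

-13.682°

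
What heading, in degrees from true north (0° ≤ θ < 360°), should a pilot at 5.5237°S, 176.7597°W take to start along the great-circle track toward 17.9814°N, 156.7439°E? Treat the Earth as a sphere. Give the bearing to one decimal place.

312.5°

Δλ = 156.7439 − -176.7597 = 333.5036°; wrapped into (−180°, 180°]: -26.4964°.
θ = atan2( sin Δλ · cos φ₂ , cos φ₁ · sin φ₂ − sin φ₁ · cos φ₂ · cos Δλ )
  = atan2(-0.42435, 0.38921) = -47.473° → normalised to [0°, 360°): 312.527°.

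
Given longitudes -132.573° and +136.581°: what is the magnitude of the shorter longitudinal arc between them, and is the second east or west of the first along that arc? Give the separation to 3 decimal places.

90.846° west

Raw difference: 136.581 − -132.573 = 269.154°.
Normalise into (−180°, 180°]: 269.154° − 360° = -90.846°.
Negative ⇒ the second point lies to the west; separation 90.846°.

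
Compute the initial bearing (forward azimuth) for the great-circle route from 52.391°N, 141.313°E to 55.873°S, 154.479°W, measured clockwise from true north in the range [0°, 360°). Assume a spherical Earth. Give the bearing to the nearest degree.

144°

Δλ = -154.479 − 141.313 = -295.792°; wrapped into (−180°, 180°]: 64.208°.
θ = atan2( sin Δλ · cos φ₂ , cos φ₁ · sin φ₂ − sin φ₁ · cos φ₂ · cos Δλ )
  = atan2(0.50514, -0.69856) = 144.129° → normalised to [0°, 360°): 144.129°.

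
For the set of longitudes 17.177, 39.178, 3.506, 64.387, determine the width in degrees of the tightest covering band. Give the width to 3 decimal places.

Sort the longitudes: +3.506°, +17.177°, +39.178°, +64.387°.
Eastward gaps between consecutive values (wrapping around): 13.671°, 22.001°, 25.209°, 299.119°.
Largest gap = 299.119° ⇒ minimal covering band is its complement: 360° − 299.119° = 60.881°.
Band runs from +3.506° eastward to +64.387°.

60.881°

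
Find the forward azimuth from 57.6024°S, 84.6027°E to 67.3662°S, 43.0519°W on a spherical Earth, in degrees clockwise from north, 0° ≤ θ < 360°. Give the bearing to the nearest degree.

Δλ = -43.0519 − 84.6027 = -127.6546°.
θ = atan2( sin Δλ · cos φ₂ , cos φ₁ · sin φ₂ − sin φ₁ · cos φ₂ · cos Δλ )
  = atan2(-0.30468, -0.69303) = -156.268° → normalised to [0°, 360°): 203.732°.

204°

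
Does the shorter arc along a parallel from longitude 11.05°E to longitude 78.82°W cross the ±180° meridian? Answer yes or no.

No

Signed shortest Δλ = ((-78.82 − 11.05 + 180) mod 360) − 180 = -89.87°.
Going west by 89.87° from +11.05° reaches -78.82° without touching 180°.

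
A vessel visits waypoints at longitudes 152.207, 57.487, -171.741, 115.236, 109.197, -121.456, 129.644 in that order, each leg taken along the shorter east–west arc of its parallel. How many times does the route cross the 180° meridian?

Leg 1: +152.207° → +57.487°, shortest Δλ = -94.72° (west) — does not cross 180°.
Leg 2: +57.487° → -171.741°, shortest Δλ = 130.772° (east) — crosses 180°.
Leg 3: -171.741° → +115.236°, shortest Δλ = -73.023° (west) — crosses 180°.
Leg 4: +115.236° → +109.197°, shortest Δλ = -6.039° (west) — does not cross 180°.
Leg 5: +109.197° → -121.456°, shortest Δλ = 129.347° (east) — crosses 180°.
Leg 6: -121.456° → +129.644°, shortest Δλ = -108.9° (west) — crosses 180°.
Total crossings: 4.

4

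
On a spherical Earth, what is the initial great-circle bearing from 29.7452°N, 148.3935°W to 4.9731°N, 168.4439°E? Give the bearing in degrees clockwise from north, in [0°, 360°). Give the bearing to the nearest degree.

247°

Δλ = 168.4439 − -148.3935 = 316.8374°; wrapped into (−180°, 180°]: -43.1626°.
θ = atan2( sin Δλ · cos φ₂ , cos φ₁ · sin φ₂ − sin φ₁ · cos φ₂ · cos Δλ )
  = atan2(-0.68150, -0.28527) = -112.714° → normalised to [0°, 360°): 247.286°.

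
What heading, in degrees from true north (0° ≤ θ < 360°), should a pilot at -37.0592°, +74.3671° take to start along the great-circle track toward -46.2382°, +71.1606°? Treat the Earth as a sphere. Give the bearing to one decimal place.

193.6°

Δλ = 71.1606 − 74.3671 = -3.2065°.
θ = atan2( sin Δλ · cos φ₂ , cos φ₁ · sin φ₂ − sin φ₁ · cos φ₂ · cos Δλ )
  = atan2(-0.03869, -0.16017) = -166.421° → normalised to [0°, 360°): 193.579°.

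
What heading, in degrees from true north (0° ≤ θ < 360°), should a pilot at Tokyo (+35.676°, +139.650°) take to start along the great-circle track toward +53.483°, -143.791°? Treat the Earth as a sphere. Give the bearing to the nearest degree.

45°

Δλ = -143.791 − 139.650 = -283.441°; wrapped into (−180°, 180°]: 76.559°.
θ = atan2( sin Δλ · cos φ₂ , cos φ₁ · sin φ₂ − sin φ₁ · cos φ₂ · cos Δλ )
  = atan2(0.57876, 0.57218) = 45.327° → normalised to [0°, 360°): 45.327°.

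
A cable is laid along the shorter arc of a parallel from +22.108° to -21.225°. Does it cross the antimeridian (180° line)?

Signed shortest Δλ = ((-21.225 − 22.108 + 180) mod 360) − 180 = -43.333°.
Going west by 43.333° from +22.108° reaches -21.225° without touching 180°.

No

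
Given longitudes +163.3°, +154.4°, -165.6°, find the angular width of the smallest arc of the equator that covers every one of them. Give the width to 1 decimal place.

40.0°

Sort the longitudes: -165.6°, +154.4°, +163.3°.
Eastward gaps between consecutive values (wrapping around): 320.0°, 8.9°, 31.1°.
Largest gap = 320.0° ⇒ minimal covering band is its complement: 360° − 320.0° = 40.0°.
Band runs from +154.4° eastward to -165.6°, crossing the antimeridian.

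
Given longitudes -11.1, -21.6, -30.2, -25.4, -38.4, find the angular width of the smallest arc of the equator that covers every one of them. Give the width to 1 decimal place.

27.3°

Sort the longitudes: -38.4°, -30.2°, -25.4°, -21.6°, -11.1°.
Eastward gaps between consecutive values (wrapping around): 8.2°, 4.8°, 3.8°, 10.5°, 332.7°.
Largest gap = 332.7° ⇒ minimal covering band is its complement: 360° − 332.7° = 27.3°.
Band runs from -38.4° eastward to -11.1°.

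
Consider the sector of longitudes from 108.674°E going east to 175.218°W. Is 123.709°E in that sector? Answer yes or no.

Yes

Band width going east from +108.674° to -175.218°: ((-175.218 − 108.674) mod 360) = 76.108°.
Offset of +123.709° east of the west edge: ((123.709 − 108.674) mod 360) = 15.035°.
15.035° ≤ 76.108° ⇒ inside.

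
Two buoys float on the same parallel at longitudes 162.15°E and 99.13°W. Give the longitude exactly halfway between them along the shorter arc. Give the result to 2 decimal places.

Signed shortest Δλ from +162.15° to -99.13° is +98.72°.
Midpoint longitude = +162.15° + (+98.72°)/2 = +162.15° + 49.36° = +211.51°.
Normalise into (−180°, 180°]: -148.49°.
(The naïve average (+162.15 + -99.13)/2 = 31.51° is on the wrong side of the globe.)

148.49°W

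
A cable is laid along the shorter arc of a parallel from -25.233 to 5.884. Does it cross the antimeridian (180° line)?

No

Signed shortest Δλ = ((5.884 − -25.233 + 180) mod 360) − 180 = 31.117°.
Going east by 31.117° from -25.233° reaches +5.884° without touching 180°.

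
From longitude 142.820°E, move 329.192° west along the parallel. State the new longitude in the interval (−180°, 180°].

173.628°E

Start at +142.820°; shift −329.192° → -186.372°.
-186.372° lies outside (−180°, 180°]; add 360° → +173.628°.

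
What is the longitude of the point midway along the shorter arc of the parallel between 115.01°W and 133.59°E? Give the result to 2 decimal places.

170.71°W

Signed shortest Δλ from -115.01° to +133.59° is -111.40°.
Midpoint longitude = -115.01° + (-111.40°)/2 = -115.01° − 55.70° = -170.71°.
(The naïve average (-115.01 + +133.59)/2 = 9.29° is on the wrong side of the globe.)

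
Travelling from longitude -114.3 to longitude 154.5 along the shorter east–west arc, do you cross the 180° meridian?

Yes

Naïve |154.5 − -114.3| = 268.8° > 180°, so the shorter arc goes the other way round — across 180°.
Signed shortest Δλ = ((154.5 − -114.3 + 180) mod 360) − 180 = -91.2°.
Going west by 91.2° from -114.3° passes through 180° before reaching +154.5°.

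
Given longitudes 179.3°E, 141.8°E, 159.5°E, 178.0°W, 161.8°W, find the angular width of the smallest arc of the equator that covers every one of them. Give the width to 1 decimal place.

56.4°

Sort the longitudes: -178.0°, -161.8°, +141.8°, +159.5°, +179.3°.
Eastward gaps between consecutive values (wrapping around): 16.2°, 303.6°, 17.7°, 19.8°, 2.7°.
Largest gap = 303.6° ⇒ minimal covering band is its complement: 360° − 303.6° = 56.4°.
Band runs from +141.8° eastward to -161.8°, crossing the antimeridian.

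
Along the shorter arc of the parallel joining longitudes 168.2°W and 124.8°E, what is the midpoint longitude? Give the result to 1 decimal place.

158.3°E

Signed shortest Δλ from -168.2° to +124.8° is -67.0°.
Midpoint longitude = -168.2° + (-67.0°)/2 = -168.2° − 33.5° = -201.7°.
Normalise into (−180°, 180°]: +158.3°.
(The naïve average (-168.2 + +124.8)/2 = -21.7° is on the wrong side of the globe.)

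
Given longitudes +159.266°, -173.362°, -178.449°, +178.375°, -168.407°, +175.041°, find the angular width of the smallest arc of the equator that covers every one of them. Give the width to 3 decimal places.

Sort the longitudes: -178.449°, -173.362°, -168.407°, +159.266°, +175.041°, +178.375°.
Eastward gaps between consecutive values (wrapping around): 5.087°, 4.955°, 327.673°, 15.775°, 3.334°, 3.176°.
Largest gap = 327.673° ⇒ minimal covering band is its complement: 360° − 327.673° = 32.327°.
Band runs from +159.266° eastward to -168.407°, crossing the antimeridian.

32.327°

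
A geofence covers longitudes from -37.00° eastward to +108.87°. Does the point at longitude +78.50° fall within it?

Band width going east from -37.00° to +108.87°: ((108.87 − -37.00) mod 360) = 145.87°.
Offset of +78.50° east of the west edge: ((78.50 − -37.00) mod 360) = 115.50°.
115.50° ≤ 145.87° ⇒ inside.

Yes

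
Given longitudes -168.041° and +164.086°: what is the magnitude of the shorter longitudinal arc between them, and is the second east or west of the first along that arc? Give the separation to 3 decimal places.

Raw difference: 164.086 − -168.041 = 332.127°.
Normalise into (−180°, 180°]: 332.127° − 360° = -27.873°.
Negative ⇒ the second point lies to the west; separation 27.873°.

27.873° west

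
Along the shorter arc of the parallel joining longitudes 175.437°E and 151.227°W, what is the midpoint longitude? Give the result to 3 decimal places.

Signed shortest Δλ from +175.437° to -151.227° is +33.336°.
Midpoint longitude = +175.437° + (+33.336°)/2 = +175.437° + 16.668° = +192.105°.
Normalise into (−180°, 180°]: -167.895°.
(The naïve average (+175.437 + -151.227)/2 = 12.105° is on the wrong side of the globe.)

167.895°W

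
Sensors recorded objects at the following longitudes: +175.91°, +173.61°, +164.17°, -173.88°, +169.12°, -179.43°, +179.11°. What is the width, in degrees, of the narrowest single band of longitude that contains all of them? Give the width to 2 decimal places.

21.95°

Sort the longitudes: -179.43°, -173.88°, +164.17°, +169.12°, +173.61°, +175.91°, +179.11°.
Eastward gaps between consecutive values (wrapping around): 5.55°, 338.05°, 4.95°, 4.49°, 2.30°, 3.20°, 1.46°.
Largest gap = 338.05° ⇒ minimal covering band is its complement: 360° − 338.05° = 21.95°.
Band runs from +164.17° eastward to -173.88°, crossing the antimeridian.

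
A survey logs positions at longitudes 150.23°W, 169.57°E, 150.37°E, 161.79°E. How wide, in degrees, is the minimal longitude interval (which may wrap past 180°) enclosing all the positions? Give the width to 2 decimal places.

Sort the longitudes: -150.23°, +150.37°, +161.79°, +169.57°.
Eastward gaps between consecutive values (wrapping around): 300.60°, 11.42°, 7.78°, 40.20°.
Largest gap = 300.60° ⇒ minimal covering band is its complement: 360° − 300.60° = 59.40°.
Band runs from +150.37° eastward to -150.23°, crossing the antimeridian.

59.40°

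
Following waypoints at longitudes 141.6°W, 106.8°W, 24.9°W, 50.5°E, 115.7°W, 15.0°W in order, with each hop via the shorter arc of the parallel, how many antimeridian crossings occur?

Leg 1: -141.6° → -106.8°, shortest Δλ = 34.8° (east) — does not cross 180°.
Leg 2: -106.8° → -24.9°, shortest Δλ = 81.9° (east) — does not cross 180°.
Leg 3: -24.9° → +50.5°, shortest Δλ = 75.4° (east) — does not cross 180°.
Leg 4: +50.5° → -115.7°, shortest Δλ = -166.2° (west) — does not cross 180°.
Leg 5: -115.7° → -15.0°, shortest Δλ = 100.7° (east) — does not cross 180°.
Total crossings: 0.

0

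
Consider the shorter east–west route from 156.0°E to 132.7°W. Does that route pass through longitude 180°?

Yes

Naïve |-132.7 − 156.0| = 288.7° > 180°, so the shorter arc goes the other way round — across 180°.
Signed shortest Δλ = ((-132.7 − 156.0 + 180) mod 360) − 180 = 71.3°.
Going east by 71.3° from +156.0° passes through 180° before reaching -132.7°.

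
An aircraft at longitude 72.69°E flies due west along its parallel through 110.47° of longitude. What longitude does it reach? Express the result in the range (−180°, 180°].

Start at +72.69°; shift −110.47° → -37.78°.
-37.78° already lies in (−180°, 180°].

37.78°W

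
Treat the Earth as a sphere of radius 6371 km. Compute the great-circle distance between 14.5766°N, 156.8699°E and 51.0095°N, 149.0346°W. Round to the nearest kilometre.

6277 km

Δλ = -149.0346 − 156.8699 = -305.9045°; wrapped into (−180°, 180°]: 54.0955°.
Δφ = 51.0095 − 14.5766 = 36.4329°.
a = sin²(Δφ/2) + cos φ₁ · cos φ₂ · sin²(Δλ/2) = 0.223641.
c = 2·atan2(√a, √(1−a)) = 0.98517 rad → d = 6371·c ≈ 6276.55 km.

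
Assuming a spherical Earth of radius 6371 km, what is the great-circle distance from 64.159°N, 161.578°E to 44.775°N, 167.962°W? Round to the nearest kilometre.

2865 km

Δλ = -167.962 − 161.578 = -329.540°; wrapped into (−180°, 180°]: 30.460°.
Δφ = 44.775 − 64.159 = -19.384°.
a = sin²(Δφ/2) + cos φ₁ · cos φ₂ · sin²(Δλ/2) = 0.049695.
c = 2·atan2(√a, √(1−a)) = 0.44962 rad → d = 6371·c ≈ 2864.56 km.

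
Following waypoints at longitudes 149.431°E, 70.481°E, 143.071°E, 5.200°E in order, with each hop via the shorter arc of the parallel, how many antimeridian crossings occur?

Leg 1: +149.431° → +70.481°, shortest Δλ = -78.95° (west) — does not cross 180°.
Leg 2: +70.481° → +143.071°, shortest Δλ = 72.59° (east) — does not cross 180°.
Leg 3: +143.071° → +5.200°, shortest Δλ = -137.871° (west) — does not cross 180°.
Total crossings: 0.

0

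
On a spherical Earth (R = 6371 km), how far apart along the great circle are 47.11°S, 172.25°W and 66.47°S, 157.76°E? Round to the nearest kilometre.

2768 km

Δλ = 157.76 − -172.25 = 330.01°; wrapped into (−180°, 180°]: -29.99°.
Δφ = -66.47 − -47.11 = -19.36°.
a = sin²(Δφ/2) + cos φ₁ · cos φ₂ · sin²(Δλ/2) = 0.046462.
c = 2·atan2(√a, √(1−a)) = 0.43451 rad → d = 6371·c ≈ 2768.28 km.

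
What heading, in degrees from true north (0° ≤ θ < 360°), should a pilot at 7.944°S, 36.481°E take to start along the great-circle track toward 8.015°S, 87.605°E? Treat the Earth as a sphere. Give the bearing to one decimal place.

93.9°

Δλ = 87.605 − 36.481 = 51.124°.
θ = atan2( sin Δλ · cos φ₂ , cos φ₁ · sin φ₂ − sin φ₁ · cos φ₂ · cos Δλ )
  = atan2(0.77090, -0.05220) = 93.874° → normalised to [0°, 360°): 93.874°.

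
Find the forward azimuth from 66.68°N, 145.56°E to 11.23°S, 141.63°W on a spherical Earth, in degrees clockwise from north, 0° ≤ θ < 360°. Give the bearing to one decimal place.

Δλ = -141.63 − 145.56 = -287.19°; wrapped into (−180°, 180°]: 72.81°.
θ = atan2( sin Δλ · cos φ₂ , cos φ₁ · sin φ₂ − sin φ₁ · cos φ₂ · cos Δλ )
  = atan2(0.93704, -0.34330) = 110.121° → normalised to [0°, 360°): 110.121°.

110.1°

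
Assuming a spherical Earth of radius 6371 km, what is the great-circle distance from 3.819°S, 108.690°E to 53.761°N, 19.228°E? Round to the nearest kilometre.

Δλ = 19.228 − 108.690 = -89.462°.
Δφ = 53.761 − -3.819 = 57.580°.
a = sin²(Δφ/2) + cos φ₁ · cos φ₂ · sin²(Δλ/2) = 0.524091.
c = 2·atan2(√a, √(1−a)) = 1.61900 rad → d = 6371·c ≈ 10314.63 km.

10315 km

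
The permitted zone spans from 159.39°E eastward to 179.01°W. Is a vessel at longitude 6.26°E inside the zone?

No

Band width going east from +159.39° to -179.01°: ((-179.01 − 159.39) mod 360) = 21.60°.
Offset of +6.26° east of the west edge: ((6.26 − 159.39) mod 360) = 206.87°.
206.87° > 21.60° ⇒ outside.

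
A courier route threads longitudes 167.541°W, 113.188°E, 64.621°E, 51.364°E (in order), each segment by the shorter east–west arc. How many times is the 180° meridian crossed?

1

Leg 1: -167.541° → +113.188°, shortest Δλ = -79.271° (west) — crosses 180°.
Leg 2: +113.188° → +64.621°, shortest Δλ = -48.567° (west) — does not cross 180°.
Leg 3: +64.621° → +51.364°, shortest Δλ = -13.257° (west) — does not cross 180°.
Total crossings: 1.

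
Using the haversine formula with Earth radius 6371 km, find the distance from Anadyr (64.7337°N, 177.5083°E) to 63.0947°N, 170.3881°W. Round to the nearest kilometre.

Δλ = -170.3881 − 177.5083 = -347.8964°; wrapped into (−180°, 180°]: 12.1036°.
Δφ = 63.0947 − 64.7337 = -1.6390°.
a = sin²(Δφ/2) + cos φ₁ · cos φ₂ · sin²(Δλ/2) = 0.002351.
c = 2·atan2(√a, √(1−a)) = 0.09702 rad → d = 6371·c ≈ 618.11 km.

618 km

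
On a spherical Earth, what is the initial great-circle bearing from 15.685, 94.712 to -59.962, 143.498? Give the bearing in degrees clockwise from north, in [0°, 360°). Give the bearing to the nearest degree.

158°

Δλ = 143.498 − 94.712 = 48.786°.
θ = atan2( sin Δλ · cos φ₂ , cos φ₁ · sin φ₂ − sin φ₁ · cos φ₂ · cos Δλ )
  = atan2(0.37656, -0.92262) = 157.798° → normalised to [0°, 360°): 157.798°.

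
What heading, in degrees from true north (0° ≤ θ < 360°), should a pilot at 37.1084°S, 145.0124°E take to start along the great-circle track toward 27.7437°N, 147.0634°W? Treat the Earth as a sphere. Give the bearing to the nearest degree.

55°

Δλ = -147.0634 − 145.0124 = -292.0758°; wrapped into (−180°, 180°]: 67.9242°.
θ = atan2( sin Δλ · cos φ₂ , cos φ₁ · sin φ₂ − sin φ₁ · cos φ₂ · cos Δλ )
  = atan2(0.82015, 0.57193) = 55.110° → normalised to [0°, 360°): 55.110°.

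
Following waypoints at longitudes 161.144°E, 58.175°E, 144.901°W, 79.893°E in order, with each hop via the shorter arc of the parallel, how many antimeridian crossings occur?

2

Leg 1: +161.144° → +58.175°, shortest Δλ = -102.969° (west) — does not cross 180°.
Leg 2: +58.175° → -144.901°, shortest Δλ = 156.924° (east) — crosses 180°.
Leg 3: -144.901° → +79.893°, shortest Δλ = -135.206° (west) — crosses 180°.
Total crossings: 2.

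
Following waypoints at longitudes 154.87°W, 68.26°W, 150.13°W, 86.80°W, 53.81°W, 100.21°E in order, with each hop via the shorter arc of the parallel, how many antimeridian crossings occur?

Leg 1: -154.87° → -68.26°, shortest Δλ = 86.61° (east) — does not cross 180°.
Leg 2: -68.26° → -150.13°, shortest Δλ = -81.87° (west) — does not cross 180°.
Leg 3: -150.13° → -86.80°, shortest Δλ = 63.33° (east) — does not cross 180°.
Leg 4: -86.80° → -53.81°, shortest Δλ = 32.99° (east) — does not cross 180°.
Leg 5: -53.81° → +100.21°, shortest Δλ = 154.02° (east) — does not cross 180°.
Total crossings: 0.

0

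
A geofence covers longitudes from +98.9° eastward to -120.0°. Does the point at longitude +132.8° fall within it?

Band width going east from +98.9° to -120.0°: ((-120.0 − 98.9) mod 360) = 141.1°.
Offset of +132.8° east of the west edge: ((132.8 − 98.9) mod 360) = 33.9°.
33.9° ≤ 141.1° ⇒ inside.

Yes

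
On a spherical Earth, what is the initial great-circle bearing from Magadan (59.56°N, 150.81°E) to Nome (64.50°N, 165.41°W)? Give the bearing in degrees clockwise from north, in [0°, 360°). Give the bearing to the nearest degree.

Δλ = -165.41 − 150.81 = -316.22°; wrapped into (−180°, 180°]: 43.78°.
θ = atan2( sin Δλ · cos φ₂ , cos φ₁ · sin φ₂ − sin φ₁ · cos φ₂ · cos Δλ )
  = atan2(0.29787, 0.18930) = 57.564° → normalised to [0°, 360°): 57.564°.

58°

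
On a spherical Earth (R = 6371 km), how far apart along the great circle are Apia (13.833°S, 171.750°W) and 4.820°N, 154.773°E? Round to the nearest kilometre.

Δλ = 154.773 − -171.750 = 326.523°; wrapped into (−180°, 180°]: -33.477°.
Δφ = 4.820 − -13.833 = 18.653°.
a = sin²(Δφ/2) + cos φ₁ · cos φ₂ · sin²(Δλ/2) = 0.106519.
c = 2·atan2(√a, √(1−a)) = 0.66493 rad → d = 6371·c ≈ 4236.25 km.

4236 km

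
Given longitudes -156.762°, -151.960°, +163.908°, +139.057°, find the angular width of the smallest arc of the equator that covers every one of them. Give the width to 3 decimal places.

Sort the longitudes: -156.762°, -151.960°, +139.057°, +163.908°.
Eastward gaps between consecutive values (wrapping around): 4.802°, 291.017°, 24.851°, 39.330°.
Largest gap = 291.017° ⇒ minimal covering band is its complement: 360° − 291.017° = 68.983°.
Band runs from +139.057° eastward to -151.960°, crossing the antimeridian.

68.983°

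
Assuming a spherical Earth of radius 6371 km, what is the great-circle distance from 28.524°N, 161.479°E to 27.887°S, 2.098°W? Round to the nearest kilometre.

Δλ = -2.098 − 161.479 = -163.577°.
Δφ = -27.887 − 28.524 = -56.411°.
a = sin²(Δφ/2) + cos φ₁ · cos φ₂ · sin²(Δλ/2) = 0.984127.
c = 2·atan2(√a, √(1−a)) = 2.88894 rad → d = 6371·c ≈ 18405.47 km.

18405 km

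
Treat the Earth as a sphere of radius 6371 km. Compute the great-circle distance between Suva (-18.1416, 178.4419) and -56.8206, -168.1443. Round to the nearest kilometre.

Δλ = -168.1443 − 178.4419 = -346.5862°; wrapped into (−180°, 180°]: 13.4138°.
Δφ = -56.8206 − -18.1416 = -38.6790°.
a = sin²(Δφ/2) + cos φ₁ · cos φ₂ · sin²(Δλ/2) = 0.116764.
c = 2·atan2(√a, √(1−a)) = 0.69747 rad → d = 6371·c ≈ 4443.55 km.

4444 km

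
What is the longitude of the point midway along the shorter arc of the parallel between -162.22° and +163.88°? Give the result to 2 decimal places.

Signed shortest Δλ from -162.22° to +163.88° is -33.90°.
Midpoint longitude = -162.22° + (-33.90°)/2 = -162.22° − 16.95° = -179.17°.
(The naïve average (-162.22 + +163.88)/2 = 0.83° is on the wrong side of the globe.)

-179.17°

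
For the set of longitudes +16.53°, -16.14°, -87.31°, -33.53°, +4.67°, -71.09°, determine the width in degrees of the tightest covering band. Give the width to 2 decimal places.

Sort the longitudes: -87.31°, -71.09°, -33.53°, -16.14°, +4.67°, +16.53°.
Eastward gaps between consecutive values (wrapping around): 16.22°, 37.56°, 17.39°, 20.81°, 11.86°, 256.16°.
Largest gap = 256.16° ⇒ minimal covering band is its complement: 360° − 256.16° = 103.84°.
Band runs from -87.31° eastward to +16.53°.

103.84°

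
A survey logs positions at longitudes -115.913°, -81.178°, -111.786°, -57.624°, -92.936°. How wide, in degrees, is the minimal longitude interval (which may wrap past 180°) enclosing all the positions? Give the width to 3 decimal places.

Sort the longitudes: -115.913°, -111.786°, -92.936°, -81.178°, -57.624°.
Eastward gaps between consecutive values (wrapping around): 4.127°, 18.850°, 11.758°, 23.554°, 301.711°.
Largest gap = 301.711° ⇒ minimal covering band is its complement: 360° − 301.711° = 58.289°.
Band runs from -115.913° eastward to -57.624°.

58.289°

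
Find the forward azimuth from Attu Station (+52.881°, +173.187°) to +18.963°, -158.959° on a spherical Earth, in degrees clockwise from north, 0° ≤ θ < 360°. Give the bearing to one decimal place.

Δλ = -158.959 − 173.187 = -332.146°; wrapped into (−180°, 180°]: 27.854°.
θ = atan2( sin Δλ · cos φ₂ , cos φ₁ · sin φ₂ − sin φ₁ · cos φ₂ · cos Δλ )
  = atan2(0.44186, -0.47064) = 136.806° → normalised to [0°, 360°): 136.806°.

136.8°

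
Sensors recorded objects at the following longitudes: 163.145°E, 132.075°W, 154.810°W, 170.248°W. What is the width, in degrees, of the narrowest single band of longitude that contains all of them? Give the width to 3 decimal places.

64.780°

Sort the longitudes: -170.248°, -154.810°, -132.075°, +163.145°.
Eastward gaps between consecutive values (wrapping around): 15.438°, 22.735°, 295.220°, 26.607°.
Largest gap = 295.220° ⇒ minimal covering band is its complement: 360° − 295.220° = 64.780°.
Band runs from +163.145° eastward to -132.075°, crossing the antimeridian.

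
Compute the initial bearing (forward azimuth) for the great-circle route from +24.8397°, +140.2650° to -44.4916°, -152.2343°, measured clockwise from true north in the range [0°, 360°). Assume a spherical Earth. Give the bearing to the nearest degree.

139°

Δλ = -152.2343 − 140.2650 = -292.4993°; wrapped into (−180°, 180°]: 67.5007°.
θ = atan2( sin Δλ · cos φ₂ , cos φ₁ · sin φ₂ − sin φ₁ · cos φ₂ · cos Δλ )
  = atan2(0.65906, -0.75064) = 138.717° → normalised to [0°, 360°): 138.717°.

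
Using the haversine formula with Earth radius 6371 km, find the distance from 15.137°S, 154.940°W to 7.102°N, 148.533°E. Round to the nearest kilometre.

Δλ = 148.533 − -154.940 = 303.473°; wrapped into (−180°, 180°]: -56.527°.
Δφ = 7.102 − -15.137 = 22.239°.
a = sin²(Δφ/2) + cos φ₁ · cos φ₂ · sin²(Δλ/2) = 0.251981.
c = 2·atan2(√a, √(1−a)) = 1.05177 rad → d = 6371·c ≈ 6700.80 km.

6701 km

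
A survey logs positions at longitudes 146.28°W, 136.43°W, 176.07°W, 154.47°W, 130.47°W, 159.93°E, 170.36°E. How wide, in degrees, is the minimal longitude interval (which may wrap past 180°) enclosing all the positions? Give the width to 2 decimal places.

Sort the longitudes: -176.07°, -154.47°, -146.28°, -136.43°, -130.47°, +159.93°, +170.36°.
Eastward gaps between consecutive values (wrapping around): 21.60°, 8.19°, 9.85°, 5.96°, 290.40°, 10.43°, 13.57°.
Largest gap = 290.40° ⇒ minimal covering band is its complement: 360° − 290.40° = 69.60°.
Band runs from +159.93° eastward to -130.47°, crossing the antimeridian.

69.60°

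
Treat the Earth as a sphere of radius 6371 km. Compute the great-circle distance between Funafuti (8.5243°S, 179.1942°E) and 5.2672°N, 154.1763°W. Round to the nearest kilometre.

Δλ = -154.1763 − 179.1942 = -333.3705°; wrapped into (−180°, 180°]: 26.6295°.
Δφ = 5.2672 − -8.5243 = 13.7915°.
a = sin²(Δφ/2) + cos φ₁ · cos φ₂ · sin²(Δλ/2) = 0.066646.
c = 2·atan2(√a, √(1−a)) = 0.52223 rad → d = 6371·c ≈ 3327.14 km.

3327 km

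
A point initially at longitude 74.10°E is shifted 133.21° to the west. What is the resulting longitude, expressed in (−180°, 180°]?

59.11°W

Start at +74.10°; shift −133.21° → -59.11°.
-59.11° already lies in (−180°, 180°].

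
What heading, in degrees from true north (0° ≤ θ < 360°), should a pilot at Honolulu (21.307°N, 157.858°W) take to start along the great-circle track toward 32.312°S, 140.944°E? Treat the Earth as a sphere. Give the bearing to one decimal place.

228.9°

Δλ = 140.944 − -157.858 = 298.802°; wrapped into (−180°, 180°]: -61.198°.
θ = atan2( sin Δλ · cos φ₂ , cos φ₁ · sin φ₂ − sin φ₁ · cos φ₂ · cos Δλ )
  = atan2(-0.74060, -0.64595) = -131.095° → normalised to [0°, 360°): 228.905°.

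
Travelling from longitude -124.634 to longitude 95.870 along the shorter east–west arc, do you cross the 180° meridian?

Naïve |95.870 − -124.634| = 220.504° > 180°, so the shorter arc goes the other way round — across 180°.
Signed shortest Δλ = ((95.870 − -124.634 + 180) mod 360) − 180 = -139.496°.
Going west by 139.496° from -124.634° passes through 180° before reaching +95.870°.

Yes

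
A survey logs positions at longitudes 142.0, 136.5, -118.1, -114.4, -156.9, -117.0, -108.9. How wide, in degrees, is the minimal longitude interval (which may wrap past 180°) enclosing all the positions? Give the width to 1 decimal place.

Sort the longitudes: -156.9°, -118.1°, -117.0°, -114.4°, -108.9°, +136.5°, +142.0°.
Eastward gaps between consecutive values (wrapping around): 38.8°, 1.1°, 2.6°, 5.5°, 245.4°, 5.5°, 61.1°.
Largest gap = 245.4° ⇒ minimal covering band is its complement: 360° − 245.4° = 114.6°.
Band runs from +136.5° eastward to -108.9°, crossing the antimeridian.

114.6°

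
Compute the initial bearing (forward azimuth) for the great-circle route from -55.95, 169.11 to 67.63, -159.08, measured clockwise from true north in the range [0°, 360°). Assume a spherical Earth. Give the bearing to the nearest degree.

Δλ = -159.08 − 169.11 = -328.19°; wrapped into (−180°, 180°]: 31.81°.
θ = atan2( sin Δλ · cos φ₂ , cos φ₁ · sin φ₂ − sin φ₁ · cos φ₂ · cos Δλ )
  = atan2(0.20061, 0.78575) = 14.322° → normalised to [0°, 360°): 14.322°.

14°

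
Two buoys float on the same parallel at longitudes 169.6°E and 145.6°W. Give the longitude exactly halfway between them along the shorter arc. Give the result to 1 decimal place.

168.0°W

Signed shortest Δλ from +169.6° to -145.6° is +44.8°.
Midpoint longitude = +169.6° + (+44.8°)/2 = +169.6° + 22.4° = +192.0°.
Normalise into (−180°, 180°]: -168.0°.
(The naïve average (+169.6 + -145.6)/2 = 12.0° is on the wrong side of the globe.)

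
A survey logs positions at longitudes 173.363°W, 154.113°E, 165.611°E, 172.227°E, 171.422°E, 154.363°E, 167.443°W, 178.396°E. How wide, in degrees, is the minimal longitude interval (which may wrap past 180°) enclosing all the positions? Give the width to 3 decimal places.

Sort the longitudes: -173.363°, -167.443°, +154.113°, +154.363°, +165.611°, +171.422°, +172.227°, +178.396°.
Eastward gaps between consecutive values (wrapping around): 5.920°, 321.556°, 0.250°, 11.248°, 5.811°, 0.805°, 6.169°, 8.241°.
Largest gap = 321.556° ⇒ minimal covering band is its complement: 360° − 321.556° = 38.444°.
Band runs from +154.113° eastward to -167.443°, crossing the antimeridian.

38.444°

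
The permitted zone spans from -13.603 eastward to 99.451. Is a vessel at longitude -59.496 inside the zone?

Band width going east from -13.603° to +99.451°: ((99.451 − -13.603) mod 360) = 113.054°.
Offset of -59.496° east of the west edge: ((-59.496 − -13.603) mod 360) = 314.107°.
314.107° > 113.054° ⇒ outside.

No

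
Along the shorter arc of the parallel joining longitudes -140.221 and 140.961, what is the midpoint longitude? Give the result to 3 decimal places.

-179.630°

Signed shortest Δλ from -140.221° to +140.961° is -78.818°.
Midpoint longitude = -140.221° + (-78.818°)/2 = -140.221° − 39.409° = -179.630°.
(The naïve average (-140.221 + +140.961)/2 = 0.37° is on the wrong side of the globe.)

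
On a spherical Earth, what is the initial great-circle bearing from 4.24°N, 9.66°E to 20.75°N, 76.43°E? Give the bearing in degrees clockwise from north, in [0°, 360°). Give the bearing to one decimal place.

Δλ = 76.43 − 9.66 = 66.77°.
θ = atan2( sin Δλ · cos φ₂ , cos φ₁ · sin φ₂ − sin φ₁ · cos φ₂ · cos Δλ )
  = atan2(0.85932, 0.32605) = 69.222° → normalised to [0°, 360°): 69.222°.

69.2°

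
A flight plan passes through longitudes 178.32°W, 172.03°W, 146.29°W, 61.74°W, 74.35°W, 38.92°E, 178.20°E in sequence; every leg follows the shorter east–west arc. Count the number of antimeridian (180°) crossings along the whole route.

Leg 1: -178.32° → -172.03°, shortest Δλ = 6.29° (east) — does not cross 180°.
Leg 2: -172.03° → -146.29°, shortest Δλ = 25.74° (east) — does not cross 180°.
Leg 3: -146.29° → -61.74°, shortest Δλ = 84.55° (east) — does not cross 180°.
Leg 4: -61.74° → -74.35°, shortest Δλ = -12.61° (west) — does not cross 180°.
Leg 5: -74.35° → +38.92°, shortest Δλ = 113.27° (east) — does not cross 180°.
Leg 6: +38.92° → +178.20°, shortest Δλ = 139.28° (east) — does not cross 180°.
Total crossings: 0.

0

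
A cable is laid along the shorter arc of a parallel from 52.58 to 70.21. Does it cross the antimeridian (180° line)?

Signed shortest Δλ = ((70.21 − 52.58 + 180) mod 360) − 180 = 17.63°.
Going east by 17.63° from +52.58° reaches +70.21° without touching 180°.

No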